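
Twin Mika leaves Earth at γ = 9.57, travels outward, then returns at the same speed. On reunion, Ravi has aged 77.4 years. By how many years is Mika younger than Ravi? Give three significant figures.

γ = 9.57
Mika's elapsed proper time: τ = 77.4/9.570 = 8.088 years.
Age gap = Δt − τ = 77.4 − 8.088 years.

Δt − τ = 69.3 years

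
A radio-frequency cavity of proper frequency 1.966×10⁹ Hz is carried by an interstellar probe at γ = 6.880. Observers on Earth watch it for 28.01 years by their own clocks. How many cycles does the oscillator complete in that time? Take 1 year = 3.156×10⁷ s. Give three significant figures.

γ = 6.880
During 28.01 years of lab time, the oscillator's proper time advances by τ = Δt/γ = 28.01/6.880 = 4.071 years = 1.285×10⁸ s.
N = f × τ = 1.966×10⁹ × 1.285×10⁸ = 2.526×10¹⁷.

N = 2.53×10¹⁷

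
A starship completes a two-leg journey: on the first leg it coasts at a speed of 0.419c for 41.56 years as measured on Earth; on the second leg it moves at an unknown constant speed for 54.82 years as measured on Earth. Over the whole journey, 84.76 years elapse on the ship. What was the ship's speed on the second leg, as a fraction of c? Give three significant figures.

Leg 1: γ = 1/√(1 − 0.419²) = 1/√0.8244 = 1.101; τ_1 = 41.56/1.101 = 37.74 years.
Leg 2: speed unknown; τ_2 = 54.82/γ_2.
Total proper time: 37.74 + τ_2 = 84.76, so τ_2 = 84.76 − 37.74 = 47.02 years.
γ_2 = 54.82/47.02 = 1.166; β = √(1 − 1/γ²) = √0.2642.

β = 0.514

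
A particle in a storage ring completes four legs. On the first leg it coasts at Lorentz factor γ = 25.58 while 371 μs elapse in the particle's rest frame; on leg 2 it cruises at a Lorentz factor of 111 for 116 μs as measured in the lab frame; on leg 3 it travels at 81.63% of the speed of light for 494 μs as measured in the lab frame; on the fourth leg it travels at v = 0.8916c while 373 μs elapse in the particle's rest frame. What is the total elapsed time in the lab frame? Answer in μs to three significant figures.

Leg 1: γ = 25.58; Δt_1 = 25.58 × 371 = 9490 μs.
Leg 2: 116 μs is already measured in the lab frame.
Leg 3: 494 μs is already measured in the lab frame.
Leg 4: γ = 1/√(1 − 0.8916²) = 1/√0.2050 = 2.208; Δt_4 = 2.208 × 373 = 823.7 μs.
Total: 9490 + 116.0 + 494.0 + 823.7 μs.

Δt = 1.09×10⁴ μs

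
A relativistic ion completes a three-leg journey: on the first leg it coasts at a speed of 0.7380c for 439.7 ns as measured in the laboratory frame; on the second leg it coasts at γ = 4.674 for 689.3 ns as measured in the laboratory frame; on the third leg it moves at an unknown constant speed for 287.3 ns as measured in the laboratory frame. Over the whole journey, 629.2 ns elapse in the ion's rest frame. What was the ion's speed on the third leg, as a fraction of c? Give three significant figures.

Leg 1: γ = 1/√(1 − 0.7380²) = 1/√0.4554 = 1.482; τ_1 = 439.7/1.482 = 296.7 ns.
Leg 2: γ = 4.674; τ_2 = 689.3/4.674 = 147.5 ns.
Leg 3: speed unknown; τ_3 = 287.3/γ_3.
Total proper time: 296.7 + 147.5 + τ_3 = 629.2, so τ_3 = 629.2 − 444.2 = 185.0 ns.
γ_3 = 287.3/185.0 = 1.553; β = √(1 − 1/γ²) = √0.5853.

β = 0.765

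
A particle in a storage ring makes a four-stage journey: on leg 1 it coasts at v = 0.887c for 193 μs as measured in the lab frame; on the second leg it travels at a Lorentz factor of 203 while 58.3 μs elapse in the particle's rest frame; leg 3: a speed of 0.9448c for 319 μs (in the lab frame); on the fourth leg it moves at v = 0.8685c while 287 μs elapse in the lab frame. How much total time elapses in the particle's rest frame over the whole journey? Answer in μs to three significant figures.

Leg 1: γ = 1/√(1 − 0.887²) = 1/√0.2132 = 2.166; τ_1 = 193/2.166 = 89.12 μs.
Leg 2: 58.3 μs is already measured in the particle's rest frame.
Leg 3: γ = 1/√(1 − 0.9448²) = 1/√0.1074 = 3.052; τ_3 = 319/3.052 = 104.5 μs.
Leg 4: γ = 1/√(1 − 0.8685²) = 1/√0.2457 = 2.017; τ_4 = 287/2.017 = 142.3 μs.
Total: 89.12 + 58.30 + 104.5 + 142.3 μs.

τ = 394 μs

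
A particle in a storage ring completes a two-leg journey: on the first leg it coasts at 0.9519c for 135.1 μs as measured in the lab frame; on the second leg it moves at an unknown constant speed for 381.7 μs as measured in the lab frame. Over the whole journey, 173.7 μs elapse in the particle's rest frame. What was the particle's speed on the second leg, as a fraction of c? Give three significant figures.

β = 0.938

Leg 1: γ = 1/√(1 − 0.9519²) = 1/√0.09389 = 3.264; τ_1 = 135.1/3.264 = 41.40 μs.
Leg 2: speed unknown; τ_2 = 381.7/γ_2.
Total proper time: 41.40 + τ_2 = 173.7, so τ_2 = 173.7 − 41.40 = 132.3 μs.
γ_2 = 381.7/132.3 = 2.885; β = √(1 − 1/γ²) = √0.8799.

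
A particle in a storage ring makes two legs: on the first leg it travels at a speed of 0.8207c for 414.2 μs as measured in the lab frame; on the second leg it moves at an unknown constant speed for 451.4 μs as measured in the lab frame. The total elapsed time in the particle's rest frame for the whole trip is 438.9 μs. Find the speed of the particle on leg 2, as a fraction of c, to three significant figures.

β = 0.894

Leg 1: γ = 1/√(1 − 0.8207²) = 1/√0.3265 = 1.750; τ_1 = 414.2/1.750 = 236.7 μs.
Leg 2: speed unknown; τ_2 = 451.4/γ_2.
Total proper time: 236.7 + τ_2 = 438.9, so τ_2 = 438.9 − 236.7 = 202.2 μs.
γ_2 = 451.4/202.2 = 2.232; β = √(1 − 1/γ²) = √0.7993.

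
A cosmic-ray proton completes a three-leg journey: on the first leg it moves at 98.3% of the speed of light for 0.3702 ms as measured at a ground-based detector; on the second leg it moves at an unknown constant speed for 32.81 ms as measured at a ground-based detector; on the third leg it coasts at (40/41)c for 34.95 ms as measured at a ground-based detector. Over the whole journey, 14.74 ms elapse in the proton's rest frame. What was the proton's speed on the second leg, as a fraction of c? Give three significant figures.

β = 0.977

Leg 1: β = 0.983; γ = 1/√(1 − 0.983²) = 1/√0.03371 = 5.446; τ_1 = 0.3702/5.446 = 0.06797 ms.
Leg 2: speed unknown; τ_2 = 32.81/γ_2.
Leg 3: γ = 1/√(1 − (40/41)²) = 41/9 ≈ 4.556; τ_3 = 34.95/4.556 = 7.672 ms.
Total proper time: 0.06797 + τ_2 + 7.672 = 14.74, so τ_2 = 14.74 − 7.740 = 7.000 ms.
γ_2 = 32.81/7.000 = 4.687; β = √(1 − 1/γ²) = √0.9545.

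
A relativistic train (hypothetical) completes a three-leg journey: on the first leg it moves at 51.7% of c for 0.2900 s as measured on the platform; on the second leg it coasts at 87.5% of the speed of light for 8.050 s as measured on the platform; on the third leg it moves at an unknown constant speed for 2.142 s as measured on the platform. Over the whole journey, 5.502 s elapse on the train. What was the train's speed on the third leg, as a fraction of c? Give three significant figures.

β = 0.774

Leg 1: β = 0.517; γ = 1/√(1 − 0.517²) = 1/√0.7327 = 1.168; τ_1 = 0.2900/1.168 = 0.2482 s.
Leg 2: β = 0.875; γ = 1/√(1 − 0.875²) = 1/√0.2344 = 2.066; τ_2 = 8.050/2.066 = 3.897 s.
Leg 3: speed unknown; τ_3 = 2.142/γ_3.
Total proper time: 0.2482 + 3.897 + τ_3 = 5.502, so τ_3 = 5.502 − 4.145 = 1.357 s.
γ_3 = 2.142/1.357 = 1.579; β = √(1 − 1/γ²) = √0.5989.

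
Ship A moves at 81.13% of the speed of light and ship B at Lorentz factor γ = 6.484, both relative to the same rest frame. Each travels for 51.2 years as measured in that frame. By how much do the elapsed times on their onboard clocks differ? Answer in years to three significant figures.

A: β = 0.8113; γ = 1/√(1 − 0.8113²) = 1/√0.3418 = 1.710; τ_A = 51.2/1.710 = 29.93 years.
B: γ = 6.484; τ_B = 51.2/6.484 = 7.896 years.

|τ_A − τ_B| = 22.0 years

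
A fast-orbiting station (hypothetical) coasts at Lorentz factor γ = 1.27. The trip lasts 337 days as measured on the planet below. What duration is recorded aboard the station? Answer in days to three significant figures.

τ = 265 days

γ = 1.27
The interval measured on the planet below is the dilated one; the clock aboard the station measures the proper time τ = Δt/γ = 337/1.270 days.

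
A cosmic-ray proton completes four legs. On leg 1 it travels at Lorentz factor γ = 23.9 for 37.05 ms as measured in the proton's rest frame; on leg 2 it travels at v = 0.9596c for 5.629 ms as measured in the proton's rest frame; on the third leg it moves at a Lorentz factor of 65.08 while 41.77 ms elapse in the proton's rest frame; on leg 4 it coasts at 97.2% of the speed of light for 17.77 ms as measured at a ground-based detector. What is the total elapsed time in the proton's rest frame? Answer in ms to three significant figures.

Leg 1: 37.05 ms is already measured in the proton's rest frame.
Leg 2: 5.629 ms is already measured in the proton's rest frame.
Leg 3: 41.77 ms is already measured in the proton's rest frame.
Leg 4: β = 0.972; γ = 1/√(1 − 0.972²) = 1/√0.05522 = 4.256; τ_4 = 17.77/4.256 = 4.176 ms.
Total: 37.05 + 5.629 + 41.77 + 4.176 ms.

τ = 88.6 ms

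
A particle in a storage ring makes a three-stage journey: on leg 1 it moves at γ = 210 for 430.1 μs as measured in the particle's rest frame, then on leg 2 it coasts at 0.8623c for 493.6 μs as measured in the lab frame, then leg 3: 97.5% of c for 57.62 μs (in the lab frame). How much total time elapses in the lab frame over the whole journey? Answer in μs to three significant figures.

Leg 1: γ = 210; Δt_1 = 210.0 × 430.1 = 9.032×10⁴ μs.
Leg 2: 493.6 μs is already measured in the lab frame.
Leg 3: 57.62 μs is already measured in the lab frame.
Total: 9.032×10⁴ + 493.6 + 57.62 μs.

Δt = 9.09×10⁴ μs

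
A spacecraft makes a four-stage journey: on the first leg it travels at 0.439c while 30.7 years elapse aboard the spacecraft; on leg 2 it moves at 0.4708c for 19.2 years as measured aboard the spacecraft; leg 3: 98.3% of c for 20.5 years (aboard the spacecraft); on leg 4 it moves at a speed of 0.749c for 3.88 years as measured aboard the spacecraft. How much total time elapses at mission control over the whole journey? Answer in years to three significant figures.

Leg 1: γ = 1/√(1 − 0.439²) = 1/√0.8073 = 1.113; Δt_1 = 1.113 × 30.7 = 34.17 years.
Leg 2: γ = 1/√(1 − 0.4708²) = 1/√0.7783 = 1.133; Δt_2 = 1.133 × 19.2 = 21.76 years.
Leg 3: β = 0.983; γ = 1/√(1 − 0.983²) = 1/√0.03371 = 5.446; Δt_3 = 5.446 × 20.5 = 111.7 years.
Leg 4: γ = 1/√(1 − 0.749²) = 1/√0.4390 = 1.509; Δt_4 = 1.509 × 3.88 = 5.856 years.
Total: 34.17 + 21.76 + 111.7 + 5.856 years.

Δt = 173 years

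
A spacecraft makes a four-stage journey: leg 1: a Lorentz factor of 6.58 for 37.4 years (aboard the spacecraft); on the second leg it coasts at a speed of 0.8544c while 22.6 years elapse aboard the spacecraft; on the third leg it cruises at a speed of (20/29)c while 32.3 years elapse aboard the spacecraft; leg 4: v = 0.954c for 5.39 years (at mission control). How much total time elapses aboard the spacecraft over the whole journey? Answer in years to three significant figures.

Leg 1: 37.4 years is already measured aboard the spacecraft.
Leg 2: 22.6 years is already measured aboard the spacecraft.
Leg 3: 32.3 years is already measured aboard the spacecraft.
Leg 4: γ = 1/√(1 − 0.954²) = 1/√0.08988 = 3.335; τ_4 = 5.39/3.335 = 1.616 years.
Total: 37.40 + 22.60 + 32.30 + 1.616 years.

τ = 93.9 years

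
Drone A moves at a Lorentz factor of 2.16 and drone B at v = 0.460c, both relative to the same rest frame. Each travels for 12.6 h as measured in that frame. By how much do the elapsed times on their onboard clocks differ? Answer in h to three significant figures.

|τ_A − τ_B| = 5.35 h

A: γ = 2.16; τ_A = 12.6/2.160 = 5.833 h.
B: γ = 1/√(1 − 0.460²) = 1/√0.7884 = 1.126; τ_B = 12.6/1.126 = 11.19 h.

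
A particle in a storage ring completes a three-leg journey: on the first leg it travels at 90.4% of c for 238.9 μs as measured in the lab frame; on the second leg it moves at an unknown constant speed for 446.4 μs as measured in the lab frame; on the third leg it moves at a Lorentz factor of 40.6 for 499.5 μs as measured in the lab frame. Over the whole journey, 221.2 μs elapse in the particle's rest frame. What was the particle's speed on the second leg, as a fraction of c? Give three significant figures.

Leg 1: β = 0.904; γ = 1/√(1 − 0.904²) = 1/√0.1828 = 2.339; τ_1 = 238.9/2.339 = 102.1 μs.
Leg 2: speed unknown; τ_2 = 446.4/γ_2.
Leg 3: γ = 40.6; τ_3 = 499.5/40.60 = 12.30 μs.
Total proper time: 102.1 + τ_2 + 12.30 = 221.2, so τ_2 = 221.2 − 114.4 = 106.8 μs.
γ_2 = 446.4/106.8 = 4.181; β = √(1 − 1/γ²) = √0.9428.

β = 0.971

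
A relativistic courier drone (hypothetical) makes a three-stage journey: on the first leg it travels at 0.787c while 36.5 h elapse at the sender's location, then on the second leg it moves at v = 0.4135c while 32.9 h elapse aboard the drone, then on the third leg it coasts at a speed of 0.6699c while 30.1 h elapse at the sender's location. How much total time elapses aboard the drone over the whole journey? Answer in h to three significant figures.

Leg 1: γ = 1/√(1 − 0.787²) = 1/√0.3806 = 1.621; τ_1 = 36.5/1.621 = 22.52 h.
Leg 2: 32.9 h is already measured aboard the drone.
Leg 3: γ = 1/√(1 − 0.6699²) = 1/√0.5512 = 1.347; τ_3 = 30.1/1.347 = 22.35 h.
Total: 22.52 + 32.90 + 22.35 h.

τ = 77.8 h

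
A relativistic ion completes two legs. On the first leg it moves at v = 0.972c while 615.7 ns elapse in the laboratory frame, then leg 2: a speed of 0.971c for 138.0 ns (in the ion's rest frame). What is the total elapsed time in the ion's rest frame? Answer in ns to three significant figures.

Leg 1: γ = 1/√(1 − 0.972²) = 1/√0.05522 = 4.256; τ_1 = 615.7/4.256 = 144.7 ns.
Leg 2: 138.0 ns is already measured in the ion's rest frame.
Total: 144.7 + 138.0 ns.

τ = 283 ns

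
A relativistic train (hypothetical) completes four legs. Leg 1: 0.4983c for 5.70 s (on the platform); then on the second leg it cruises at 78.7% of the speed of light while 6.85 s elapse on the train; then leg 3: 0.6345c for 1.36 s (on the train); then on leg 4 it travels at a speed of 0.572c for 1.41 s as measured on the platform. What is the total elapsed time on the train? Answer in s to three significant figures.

Leg 1: γ = 1/√(1 − 0.4983²) = 1/√0.7517 = 1.153; τ_1 = 5.70/1.153 = 4.942 s.
Leg 2: 6.85 s is already measured on the train.
Leg 3: 1.36 s is already measured on the train.
Leg 4: γ = 1/√(1 − 0.572²) = 1/√0.6728 = 1.219; τ_4 = 1.41/1.219 = 1.157 s.
Total: 4.942 + 6.850 + 1.360 + 1.157 s.

τ = 14.3 s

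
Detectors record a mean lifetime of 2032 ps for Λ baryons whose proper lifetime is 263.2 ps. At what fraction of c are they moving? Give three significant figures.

β = 0.992

γ = Δt/τ₀ = 2032/263.2 = 7.720
β = √(1 − 1/γ²) = √(1 − 0.01678) = √0.9832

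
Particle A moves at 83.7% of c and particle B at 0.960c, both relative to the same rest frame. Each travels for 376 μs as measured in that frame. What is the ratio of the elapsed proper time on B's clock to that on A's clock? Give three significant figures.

τ_B/τ_A = 0.512

A: β = 0.837; γ = 1/√(1 − 0.837²) = 1/√0.2994 = 1.827. B: γ = 1/√(1 − 0.960²) = 25/7 ≈ 3.571.
τ_A/τ_B = γ_B/γ_A = 3.571/1.827 = 1.954, so τ_B/τ_A = 0.5117.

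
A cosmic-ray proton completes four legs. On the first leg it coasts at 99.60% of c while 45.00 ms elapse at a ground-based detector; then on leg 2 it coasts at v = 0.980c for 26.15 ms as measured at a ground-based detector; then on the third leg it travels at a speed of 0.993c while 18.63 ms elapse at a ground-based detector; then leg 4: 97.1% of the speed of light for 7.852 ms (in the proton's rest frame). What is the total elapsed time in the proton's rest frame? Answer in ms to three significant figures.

τ = 19.3 ms

Leg 1: β = 0.9960; γ = 1/√(1 − 0.9960²) = 1/√0.007984 = 11.19; τ_1 = 45.00/11.19 = 4.021 ms.
Leg 2: γ = 1/√(1 − 0.980²) = 1/√0.03960 = 5.025; τ_2 = 26.15/5.025 = 5.204 ms.
Leg 3: γ = 1/√(1 − 0.993²) = 1/√0.01395 = 8.466; τ_3 = 18.63/8.466 = 2.200 ms.
Leg 4: 7.852 ms is already measured in the proton's rest frame.
Total: 4.021 + 5.204 + 2.200 + 7.852 ms.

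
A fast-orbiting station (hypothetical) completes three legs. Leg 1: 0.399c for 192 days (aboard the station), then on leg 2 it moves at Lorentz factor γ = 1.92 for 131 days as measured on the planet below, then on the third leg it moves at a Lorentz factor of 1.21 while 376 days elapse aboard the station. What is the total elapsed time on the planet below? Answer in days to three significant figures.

Δt = 795 days

Leg 1: γ = 1/√(1 − 0.399²) = 1/√0.8408 = 1.091; Δt_1 = 1.091 × 192 = 209.4 days.
Leg 2: 131 days is already measured on the planet below.
Leg 3: γ = 1.21; Δt_3 = 1.210 × 376 = 455.0 days.
Total: 209.4 + 131.0 + 455.0 days.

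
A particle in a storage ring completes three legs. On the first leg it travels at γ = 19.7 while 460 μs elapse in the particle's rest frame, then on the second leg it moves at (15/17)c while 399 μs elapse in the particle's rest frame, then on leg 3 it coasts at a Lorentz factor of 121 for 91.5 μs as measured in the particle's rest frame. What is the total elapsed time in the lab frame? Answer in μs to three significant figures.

Leg 1: γ = 19.7; Δt_1 = 19.70 × 460 = 9062 μs.
Leg 2: γ = 1/√(1 − (15/17)²) = 17/8 = 2.125; Δt_2 = 2.125 × 399 = 847.9 μs.
Leg 3: γ = 121; Δt_3 = 121.0 × 91.5 = 1.107×10⁴ μs.
Total: 9062 + 847.9 + 1.107×10⁴ μs.

Δt = 2.10×10⁴ μs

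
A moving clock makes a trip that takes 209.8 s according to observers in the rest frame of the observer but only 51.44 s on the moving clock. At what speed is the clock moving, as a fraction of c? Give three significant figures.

The proper time is measured on the moving clock (both events occur at the clock's location); Δt is measured in the rest frame of the observer. γ = Δt/τ = 209.8/51.44 = 4.079.
β = √(1 − 1/γ²) = √(1 − 0.06012) = √0.9399

v = 0.969c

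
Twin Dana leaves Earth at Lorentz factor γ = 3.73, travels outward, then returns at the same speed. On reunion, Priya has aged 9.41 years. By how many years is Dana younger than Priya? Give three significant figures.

Δt − τ = 6.89 years

γ = 3.73
Dana's elapsed proper time: τ = 9.41/3.730 = 2.523 years.
Age gap = Δt − τ = 9.41 − 2.523 years.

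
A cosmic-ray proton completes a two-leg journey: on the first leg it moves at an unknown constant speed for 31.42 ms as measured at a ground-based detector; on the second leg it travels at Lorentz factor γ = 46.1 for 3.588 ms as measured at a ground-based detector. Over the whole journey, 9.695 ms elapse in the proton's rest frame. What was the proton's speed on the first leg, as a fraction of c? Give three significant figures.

β = 0.952

Leg 1: speed unknown; τ_1 = 31.42/γ_1.
Leg 2: γ = 46.1; τ_2 = 3.588/46.10 = 0.07783 ms.
Total proper time: τ_1 + 0.07783 = 9.695, so τ_1 = 9.695 − 0.07783 = 9.617 ms.
γ_1 = 31.42/9.617 = 3.267; β = √(1 − 1/γ²) = √0.9063.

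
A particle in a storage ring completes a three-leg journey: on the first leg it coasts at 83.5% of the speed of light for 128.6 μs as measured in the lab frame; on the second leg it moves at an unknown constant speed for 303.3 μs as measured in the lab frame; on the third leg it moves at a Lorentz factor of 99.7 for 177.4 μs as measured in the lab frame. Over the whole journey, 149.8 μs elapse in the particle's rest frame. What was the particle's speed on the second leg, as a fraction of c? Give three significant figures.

β = 0.967

Leg 1: β = 0.835; γ = 1/√(1 − 0.835²) = 1/√0.3028 = 1.817; τ_1 = 128.6/1.817 = 70.76 μs.
Leg 2: speed unknown; τ_2 = 303.3/γ_2.
Leg 3: γ = 99.7; τ_3 = 177.4/99.70 = 1.779 μs.
Total proper time: 70.76 + τ_2 + 1.779 = 149.8, so τ_2 = 149.8 − 72.54 = 77.26 μs.
γ_2 = 303.3/77.26 = 3.926; β = √(1 − 1/γ²) = √0.9351.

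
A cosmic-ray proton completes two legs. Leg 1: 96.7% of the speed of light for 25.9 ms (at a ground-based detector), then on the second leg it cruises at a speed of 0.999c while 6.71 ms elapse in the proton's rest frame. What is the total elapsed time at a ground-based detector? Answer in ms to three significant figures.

Δt = 176 ms

Leg 1: 25.9 ms is already measured at a ground-based detector.
Leg 2: γ = 1/√(1 − 0.999²) = 1/√0.001999 = 22.37; Δt_2 = 22.37 × 6.71 = 150.1 ms.
Total: 25.90 + 150.1 ms.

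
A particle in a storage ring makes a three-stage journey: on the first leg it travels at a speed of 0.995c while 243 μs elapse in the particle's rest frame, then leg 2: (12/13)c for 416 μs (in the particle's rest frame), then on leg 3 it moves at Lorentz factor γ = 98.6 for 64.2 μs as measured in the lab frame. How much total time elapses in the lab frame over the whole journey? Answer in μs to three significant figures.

Leg 1: γ = 1/√(1 − 0.995²) = 1/√0.009975 = 10.01; Δt_1 = 10.01 × 243 = 2433 μs.
Leg 2: γ = 1/√(1 − (12/13)²) = 13/5 = 2.600; Δt_2 = 2.600 × 416 = 1082 μs.
Leg 3: 64.2 μs is already measured in the lab frame.
Total: 2433 + 1082 + 64.20 μs.

Δt = 3580 μs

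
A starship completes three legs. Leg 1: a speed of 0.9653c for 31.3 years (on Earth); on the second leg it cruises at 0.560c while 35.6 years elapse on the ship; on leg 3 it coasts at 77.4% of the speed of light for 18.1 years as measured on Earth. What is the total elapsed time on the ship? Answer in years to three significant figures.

τ = 55.2 years

Leg 1: γ = 1/√(1 − 0.9653²) = 1/√0.06820 = 3.829; τ_1 = 31.3/3.829 = 8.174 years.
Leg 2: 35.6 years is already measured on the ship.
Leg 3: β = 0.774; γ = 1/√(1 − 0.774²) = 1/√0.4009 = 1.579; τ_3 = 18.1/1.579 = 11.46 years.
Total: 8.174 + 35.60 + 11.46 years.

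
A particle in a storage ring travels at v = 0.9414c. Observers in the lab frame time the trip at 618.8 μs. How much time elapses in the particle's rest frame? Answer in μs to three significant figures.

τ = 209 μs

γ = 1/√(1 − 0.9414²) = 1/√0.1138 = 2.965
The interval measured in the lab frame is the dilated one; the clock in the particle's rest frame measures the proper time τ = Δt/γ = 618.8/2.965 μs.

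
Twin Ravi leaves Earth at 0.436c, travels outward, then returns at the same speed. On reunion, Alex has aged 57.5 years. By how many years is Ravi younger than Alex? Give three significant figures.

γ = 1/√(1 − 0.436²) = 1/√0.8099 = 1.111
Ravi's elapsed proper time: τ = 57.5/1.111 = 51.75 years.
Age gap = Δt − τ = 57.5 − 51.75 years.

Δt − τ = 5.75 years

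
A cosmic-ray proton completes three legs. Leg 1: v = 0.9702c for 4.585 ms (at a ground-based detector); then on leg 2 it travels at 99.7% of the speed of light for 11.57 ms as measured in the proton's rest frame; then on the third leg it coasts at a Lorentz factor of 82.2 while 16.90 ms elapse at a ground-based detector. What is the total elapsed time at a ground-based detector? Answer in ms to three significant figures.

Δt = 171 ms

Leg 1: 4.585 ms is already measured at a ground-based detector.
Leg 2: β = 0.997; γ = 1/√(1 − 0.997²) = 1/√0.005991 = 12.92; Δt_2 = 12.92 × 11.57 = 149.5 ms.
Leg 3: 16.90 ms is already measured at a ground-based detector.
Total: 4.585 + 149.5 + 16.90 ms.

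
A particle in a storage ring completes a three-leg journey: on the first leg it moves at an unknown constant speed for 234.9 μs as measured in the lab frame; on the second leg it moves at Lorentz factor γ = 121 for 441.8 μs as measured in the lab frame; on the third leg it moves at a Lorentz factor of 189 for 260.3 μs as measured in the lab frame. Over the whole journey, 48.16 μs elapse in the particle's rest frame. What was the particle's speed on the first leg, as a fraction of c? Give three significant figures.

Leg 1: speed unknown; τ_1 = 234.9/γ_1.
Leg 2: γ = 121; τ_2 = 441.8/121.0 = 3.651 μs.
Leg 3: γ = 189; τ_3 = 260.3/189.0 = 1.377 μs.
Total proper time: τ_1 + 3.651 + 1.377 = 48.16, so τ_1 = 48.16 − 5.028 = 43.13 μs.
γ_1 = 234.9/43.13 = 5.446; β = √(1 − 1/γ²) = √0.9663.

β = 0.983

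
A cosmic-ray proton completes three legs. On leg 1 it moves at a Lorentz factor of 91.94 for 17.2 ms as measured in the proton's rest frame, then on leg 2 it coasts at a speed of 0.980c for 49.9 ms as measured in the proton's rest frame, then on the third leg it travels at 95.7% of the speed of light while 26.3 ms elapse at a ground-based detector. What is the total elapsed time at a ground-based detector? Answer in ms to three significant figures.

Leg 1: γ = 91.94; Δt_1 = 91.94 × 17.2 = 1581 ms.
Leg 2: γ = 1/√(1 − 0.980²) = 1/√0.03960 = 5.025; Δt_2 = 5.025 × 49.9 = 250.8 ms.
Leg 3: 26.3 ms is already measured at a ground-based detector.
Total: 1581 + 250.8 + 26.30 ms.

Δt = 1860 ms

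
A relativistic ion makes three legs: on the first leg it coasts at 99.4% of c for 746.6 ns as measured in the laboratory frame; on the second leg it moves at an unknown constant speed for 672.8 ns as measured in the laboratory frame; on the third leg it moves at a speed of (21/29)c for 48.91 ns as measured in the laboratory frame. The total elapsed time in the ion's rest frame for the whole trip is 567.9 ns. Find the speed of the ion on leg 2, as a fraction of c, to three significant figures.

β = 0.740

Leg 1: β = 0.994; γ = 1/√(1 − 0.994²) = 1/√0.01196 = 9.142; τ_1 = 746.6/9.142 = 81.66 ns.
Leg 2: speed unknown; τ_2 = 672.8/γ_2.
Leg 3: γ = 1/√(1 − (21/29)²) = 29/20 = 1.450; τ_3 = 48.91/1.450 = 33.73 ns.
Total proper time: 81.66 + τ_2 + 33.73 = 567.9, so τ_2 = 567.9 − 115.4 = 452.5 ns.
γ_2 = 672.8/452.5 = 1.487; β = √(1 − 1/γ²) = √0.5476.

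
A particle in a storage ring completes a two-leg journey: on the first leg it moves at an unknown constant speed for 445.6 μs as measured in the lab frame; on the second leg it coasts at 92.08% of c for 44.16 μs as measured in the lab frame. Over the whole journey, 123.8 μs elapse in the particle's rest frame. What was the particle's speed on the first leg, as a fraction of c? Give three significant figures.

β = 0.971

Leg 1: speed unknown; τ_1 = 445.6/γ_1.
Leg 2: β = 0.9208; γ = 1/√(1 − 0.9208²) = 1/√0.1521 = 2.564; τ_2 = 44.16/2.564 = 17.22 μs.
Total proper time: τ_1 + 17.22 = 123.8, so τ_1 = 123.8 − 17.22 = 106.6 μs.
γ_1 = 445.6/106.6 = 4.181; β = √(1 − 1/γ²) = √0.9428.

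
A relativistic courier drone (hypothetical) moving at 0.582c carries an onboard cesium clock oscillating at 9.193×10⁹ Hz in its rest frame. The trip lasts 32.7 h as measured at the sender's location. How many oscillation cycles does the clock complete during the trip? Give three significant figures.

γ = 1/√(1 − 0.582²) = 1/√0.6613 = 1.230
The oscillator's own cycle count is N = f × τ where τ is the proper time aboard the drone. τ = Δt/γ = 32.7/1.230 = 26.59 h = 9.573×10⁴ s.
N = 9.193×10⁹ × 9.573×10⁴ = 8.800×10¹⁴.

N = 8.80×10¹⁴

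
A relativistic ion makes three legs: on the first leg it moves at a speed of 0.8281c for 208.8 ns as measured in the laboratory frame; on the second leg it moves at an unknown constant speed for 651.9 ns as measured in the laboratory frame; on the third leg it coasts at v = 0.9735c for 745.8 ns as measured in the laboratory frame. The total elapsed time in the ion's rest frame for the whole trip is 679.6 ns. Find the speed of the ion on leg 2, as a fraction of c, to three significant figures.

β = 0.799

Leg 1: γ = 1/√(1 − 0.8281²) = 1/√0.3143 = 1.784; τ_1 = 208.8/1.784 = 117.0 ns.
Leg 2: speed unknown; τ_2 = 651.9/γ_2.
Leg 3: γ = 1/√(1 − 0.9735²) = 1/√0.05230 = 4.373; τ_3 = 745.8/4.373 = 170.6 ns.
Total proper time: 117.0 + τ_2 + 170.6 = 679.6, so τ_2 = 679.6 − 287.6 = 392.0 ns.
γ_2 = 651.9/392.0 = 1.663; β = √(1 − 1/γ²) = √0.6384.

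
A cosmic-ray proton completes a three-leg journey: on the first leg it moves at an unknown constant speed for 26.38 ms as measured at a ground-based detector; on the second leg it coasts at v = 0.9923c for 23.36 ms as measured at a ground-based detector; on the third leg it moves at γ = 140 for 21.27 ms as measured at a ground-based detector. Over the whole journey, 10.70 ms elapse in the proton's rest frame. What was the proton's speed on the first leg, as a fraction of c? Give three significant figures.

β = 0.957

Leg 1: speed unknown; τ_1 = 26.38/γ_1.
Leg 2: γ = 1/√(1 − 0.9923²) = 1/√0.01534 = 8.074; τ_2 = 23.36/8.074 = 2.893 ms.
Leg 3: γ = 140; τ_3 = 21.27/140.0 = 0.1519 ms.
Total proper time: τ_1 + 2.893 + 0.1519 = 10.70, so τ_1 = 10.70 − 3.045 = 7.655 ms.
γ_1 = 26.38/7.655 = 3.446; β = √(1 − 1/γ²) = √0.9158.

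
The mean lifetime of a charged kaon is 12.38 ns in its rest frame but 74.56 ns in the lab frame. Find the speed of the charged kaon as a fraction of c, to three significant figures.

γ = Δt/τ₀ = 74.56/12.38 = 6.023
β = √(1 − 1/γ²) = √(1 − 0.02757) = √0.9724

β = 0.986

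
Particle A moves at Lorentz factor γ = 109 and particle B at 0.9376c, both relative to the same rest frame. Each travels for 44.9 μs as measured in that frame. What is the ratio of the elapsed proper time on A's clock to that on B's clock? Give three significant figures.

A: γ = 109. B: γ = 1/√(1 − 0.9376²) = 1/√0.1209 = 2.876.
τ_A/τ_B = γ_B/γ_A = 2.876/109.0 = 0.02638, so τ_A/τ_B = 0.02638.

τ_A/τ_B = 0.0264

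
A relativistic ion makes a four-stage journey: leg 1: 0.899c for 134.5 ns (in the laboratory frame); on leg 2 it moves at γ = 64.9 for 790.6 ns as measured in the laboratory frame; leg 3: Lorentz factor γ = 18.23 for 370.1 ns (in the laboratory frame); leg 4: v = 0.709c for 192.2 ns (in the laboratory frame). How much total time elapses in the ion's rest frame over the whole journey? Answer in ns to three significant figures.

Leg 1: γ = 1/√(1 − 0.899²) = 1/√0.1918 = 2.283; τ_1 = 134.5/2.283 = 58.90 ns.
Leg 2: γ = 64.9; τ_2 = 790.6/64.90 = 12.18 ns.
Leg 3: γ = 18.23; τ_3 = 370.1/18.23 = 20.30 ns.
Leg 4: γ = 1/√(1 − 0.709²) = 1/√0.4973 = 1.418; τ_4 = 192.2/1.418 = 135.5 ns.
Total: 58.90 + 12.18 + 20.30 + 135.5 ns.

τ = 227 ns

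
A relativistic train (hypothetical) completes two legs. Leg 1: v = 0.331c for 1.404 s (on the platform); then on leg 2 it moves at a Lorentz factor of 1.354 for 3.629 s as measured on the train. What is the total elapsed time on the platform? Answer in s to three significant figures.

Δt = 6.32 s

Leg 1: 1.404 s is already measured on the platform.
Leg 2: γ = 1.354; Δt_2 = 1.354 × 3.629 = 4.914 s.
Total: 1.404 + 4.914 s.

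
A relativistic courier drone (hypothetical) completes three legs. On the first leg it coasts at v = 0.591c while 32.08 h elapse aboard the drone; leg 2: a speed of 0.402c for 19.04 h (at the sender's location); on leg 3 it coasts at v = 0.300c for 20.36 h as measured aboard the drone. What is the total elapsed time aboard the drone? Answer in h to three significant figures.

τ = 69.9 h

Leg 1: 32.08 h is already measured aboard the drone.
Leg 2: γ = 1/√(1 − 0.402²) = 1/√0.8384 = 1.092; τ_2 = 19.04/1.092 = 17.43 h.
Leg 3: 20.36 h is already measured aboard the drone.
Total: 32.08 + 17.43 + 20.36 h.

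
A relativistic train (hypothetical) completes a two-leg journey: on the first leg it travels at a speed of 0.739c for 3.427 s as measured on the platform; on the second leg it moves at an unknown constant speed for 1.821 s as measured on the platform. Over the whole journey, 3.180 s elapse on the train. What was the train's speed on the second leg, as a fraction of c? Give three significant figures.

Leg 1: γ = 1/√(1 − 0.739²) = 1/√0.4539 = 1.484; τ_1 = 3.427/1.484 = 2.309 s.
Leg 2: speed unknown; τ_2 = 1.821/γ_2.
Total proper time: 2.309 + τ_2 = 3.180, so τ_2 = 3.180 − 2.309 = 0.8712 s.
γ_2 = 1.821/0.8712 = 2.090; β = √(1 − 1/γ²) = √0.7711.

β = 0.878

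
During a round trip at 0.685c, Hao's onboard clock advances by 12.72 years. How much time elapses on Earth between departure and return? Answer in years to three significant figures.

Δt = 17.5 years

γ = 1/√(1 − 0.685²) = 1/√0.5308 = 1.373
Earth-frame duration is the dilated interval: Δt = γτ = 1.373 × 12.72 years.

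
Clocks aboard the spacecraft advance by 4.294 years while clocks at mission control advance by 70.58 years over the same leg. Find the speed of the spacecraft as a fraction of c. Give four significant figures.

β = 0.9981

The proper time is measured aboard the spacecraft (both events occur at the spacecraft's location); Δt is measured at mission control. γ = Δt/τ = 70.58/4.294 = 16.44.
β = √(1 − 1/γ²) = √(1 − 0.003701) = √0.9963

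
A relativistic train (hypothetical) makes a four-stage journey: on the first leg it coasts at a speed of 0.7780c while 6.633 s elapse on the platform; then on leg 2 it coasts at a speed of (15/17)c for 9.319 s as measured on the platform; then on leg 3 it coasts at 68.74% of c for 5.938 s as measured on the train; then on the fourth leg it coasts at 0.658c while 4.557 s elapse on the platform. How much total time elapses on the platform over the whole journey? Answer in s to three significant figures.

Δt = 28.7 s

Leg 1: 6.633 s is already measured on the platform.
Leg 2: 9.319 s is already measured on the platform.
Leg 3: β = 0.6874; γ = 1/√(1 − 0.6874²) = 1/√0.5275 = 1.377; Δt_3 = 1.377 × 5.938 = 8.176 s.
Leg 4: 4.557 s is already measured on the platform.
Total: 6.633 + 9.319 + 8.176 + 4.557 s.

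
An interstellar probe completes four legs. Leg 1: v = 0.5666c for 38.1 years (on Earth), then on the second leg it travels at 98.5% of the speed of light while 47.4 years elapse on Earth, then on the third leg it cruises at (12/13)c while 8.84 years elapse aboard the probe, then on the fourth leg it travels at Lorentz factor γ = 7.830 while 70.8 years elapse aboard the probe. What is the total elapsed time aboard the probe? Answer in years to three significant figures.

τ = 119 years

Leg 1: γ = 1/√(1 − 0.5666²) = 1/√0.6790 = 1.214; τ_1 = 38.1/1.214 = 31.39 years.
Leg 2: β = 0.985; γ = 1/√(1 − 0.985²) = 1/√0.02977 = 5.795; τ_2 = 47.4/5.795 = 8.179 years.
Leg 3: 8.84 years is already measured aboard the probe.
Leg 4: 70.8 years is already measured aboard the probe.
Total: 31.39 + 8.179 + 8.840 + 70.80 years.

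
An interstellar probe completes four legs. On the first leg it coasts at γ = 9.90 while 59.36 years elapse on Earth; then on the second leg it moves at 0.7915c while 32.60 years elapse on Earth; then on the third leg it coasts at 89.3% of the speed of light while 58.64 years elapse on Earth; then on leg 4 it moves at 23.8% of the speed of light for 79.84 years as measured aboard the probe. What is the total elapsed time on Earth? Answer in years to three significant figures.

Δt = 233 years

Leg 1: 59.36 years is already measured on Earth.
Leg 2: 32.60 years is already measured on Earth.
Leg 3: 58.64 years is already measured on Earth.
Leg 4: β = 0.238; γ = 1/√(1 − 0.238²) = 1/√0.9434 = 1.030; Δt_4 = 1.030 × 79.84 = 82.20 years.
Total: 59.36 + 32.60 + 58.64 + 82.20 years.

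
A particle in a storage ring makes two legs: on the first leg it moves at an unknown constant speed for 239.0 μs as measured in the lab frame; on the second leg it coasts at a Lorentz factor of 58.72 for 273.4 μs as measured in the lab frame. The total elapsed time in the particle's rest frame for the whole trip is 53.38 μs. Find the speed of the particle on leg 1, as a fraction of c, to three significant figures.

Leg 1: speed unknown; τ_1 = 239.0/γ_1.
Leg 2: γ = 58.72; τ_2 = 273.4/58.72 = 4.656 μs.
Total proper time: τ_1 + 4.656 = 53.38, so τ_1 = 53.38 − 4.656 = 48.72 μs.
γ_1 = 239.0/48.72 = 4.905; β = √(1 − 1/γ²) = √0.9584.

β = 0.979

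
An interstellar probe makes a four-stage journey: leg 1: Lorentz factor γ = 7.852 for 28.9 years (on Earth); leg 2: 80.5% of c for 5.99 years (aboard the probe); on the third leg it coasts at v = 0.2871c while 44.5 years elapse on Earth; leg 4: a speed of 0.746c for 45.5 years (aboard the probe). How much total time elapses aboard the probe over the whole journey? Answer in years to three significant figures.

τ = 97.8 years

Leg 1: γ = 7.852; τ_1 = 28.9/7.852 = 3.681 years.
Leg 2: 5.99 years is already measured aboard the probe.
Leg 3: γ = 1/√(1 − 0.2871²) = 1/√0.9176 = 1.044; τ_3 = 44.5/1.044 = 42.63 years.
Leg 4: 45.5 years is already measured aboard the probe.
Total: 3.681 + 5.990 + 42.63 + 45.50 years.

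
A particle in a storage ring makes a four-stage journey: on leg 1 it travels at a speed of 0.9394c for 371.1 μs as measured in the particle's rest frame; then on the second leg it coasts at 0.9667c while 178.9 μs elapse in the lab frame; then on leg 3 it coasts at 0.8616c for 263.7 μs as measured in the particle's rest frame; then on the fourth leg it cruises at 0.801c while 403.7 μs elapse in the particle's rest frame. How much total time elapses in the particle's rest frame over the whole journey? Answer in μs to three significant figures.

Leg 1: 371.1 μs is already measured in the particle's rest frame.
Leg 2: γ = 1/√(1 − 0.9667²) = 1/√0.06549 = 3.908; τ_2 = 178.9/3.908 = 45.78 μs.
Leg 3: 263.7 μs is already measured in the particle's rest frame.
Leg 4: 403.7 μs is already measured in the particle's rest frame.
Total: 371.1 + 45.78 + 263.7 + 403.7 μs.

τ = 1080 μs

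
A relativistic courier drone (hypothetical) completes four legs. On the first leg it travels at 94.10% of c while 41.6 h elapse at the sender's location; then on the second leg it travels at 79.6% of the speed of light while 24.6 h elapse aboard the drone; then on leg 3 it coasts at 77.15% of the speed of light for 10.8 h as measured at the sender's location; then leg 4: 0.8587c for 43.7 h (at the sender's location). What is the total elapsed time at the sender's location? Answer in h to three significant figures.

Leg 1: 41.6 h is already measured at the sender's location.
Leg 2: β = 0.796; γ = 1/√(1 − 0.796²) = 1/√0.3664 = 1.652; Δt_2 = 1.652 × 24.6 = 40.64 h.
Leg 3: 10.8 h is already measured at the sender's location.
Leg 4: 43.7 h is already measured at the sender's location.
Total: 41.60 + 40.64 + 10.80 + 43.70 h.

Δt = 137 h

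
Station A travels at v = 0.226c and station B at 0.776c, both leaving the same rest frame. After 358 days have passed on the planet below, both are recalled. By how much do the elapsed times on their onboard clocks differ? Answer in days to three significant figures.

A: γ = 1/√(1 − 0.226²) = 1/√0.9489 = 1.027; τ_A = 358/1.027 = 348.7 days.
B: γ = 1/√(1 − 0.776²) = 1/√0.3978 = 1.585; τ_B = 358/1.585 = 225.8 days.

|τ_A − τ_B| = 123 days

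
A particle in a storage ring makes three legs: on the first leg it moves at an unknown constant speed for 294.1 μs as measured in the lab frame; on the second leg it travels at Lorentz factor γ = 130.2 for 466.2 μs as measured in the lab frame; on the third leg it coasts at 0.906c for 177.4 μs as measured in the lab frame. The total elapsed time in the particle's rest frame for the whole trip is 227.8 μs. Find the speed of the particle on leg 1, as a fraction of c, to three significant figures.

Leg 1: speed unknown; τ_1 = 294.1/γ_1.
Leg 2: γ = 130.2; τ_2 = 466.2/130.2 = 3.581 μs.
Leg 3: γ = 1/√(1 − 0.906²) = 1/√0.1792 = 2.363; τ_3 = 177.4/2.363 = 75.09 μs.
Total proper time: τ_1 + 3.581 + 75.09 = 227.8, so τ_1 = 227.8 − 78.67 = 149.1 μs.
γ_1 = 294.1/149.1 = 1.972; β = √(1 − 1/γ²) = √0.7429.

β = 0.862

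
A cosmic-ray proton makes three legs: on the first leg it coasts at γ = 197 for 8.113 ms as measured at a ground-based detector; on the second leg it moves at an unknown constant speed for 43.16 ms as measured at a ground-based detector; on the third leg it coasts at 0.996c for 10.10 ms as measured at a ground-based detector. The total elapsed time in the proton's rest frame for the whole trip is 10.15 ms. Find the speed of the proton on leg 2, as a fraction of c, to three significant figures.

Leg 1: γ = 197; τ_1 = 8.113/197.0 = 0.04118 ms.
Leg 2: speed unknown; τ_2 = 43.16/γ_2.
Leg 3: γ = 1/√(1 − 0.996²) = 1/√0.007984 = 11.19; τ_3 = 10.10/11.19 = 0.9025 ms.
Total proper time: 0.04118 + τ_2 + 0.9025 = 10.15, so τ_2 = 10.15 − 0.9437 = 9.206 ms.
γ_2 = 43.16/9.206 = 4.688; β = √(1 − 1/γ²) = √0.9545.

β = 0.977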